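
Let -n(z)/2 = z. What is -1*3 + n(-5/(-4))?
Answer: -11/2 ≈ -5.5000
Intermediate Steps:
n(z) = -2*z
-1*3 + n(-5/(-4)) = -1*3 - (-10)/(-4) = -3 - (-10)*(-1)/4 = -3 - 2*5/4 = -3 - 5/2 = -11/2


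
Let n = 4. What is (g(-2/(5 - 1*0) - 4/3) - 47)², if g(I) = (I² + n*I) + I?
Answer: 140398801/50625 ≈ 2773.3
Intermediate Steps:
g(I) = I² + 5*I (g(I) = (I² + 4*I) + I = I² + 5*I)
(g(-2/(5 - 1*0) - 4/3) - 47)² = ((-2/(5 - 1*0) - 4/3)*(5 + (-2/(5 - 1*0) - 4/3)) - 47)² = ((-2/(5 + 0) - 4*⅓)*(5 + (-2/(5 + 0) - 4*⅓)) - 47)² = ((-2/5 - 4/3)*(5 + (-2/5 - 4/3)) - 47)² = ((-2*⅕ - 4/3)*(5 + (-2*⅕ - 4/3)) - 47)² = ((-⅖ - 4/3)*(5 + (-⅖ - 4/3)) - 47)² = (-26*(5 - 26/15)/15 - 47)² = (-26/15*49/15 - 47)² = (-1274/225 - 47)² = (-11849/225)² = 140398801/50625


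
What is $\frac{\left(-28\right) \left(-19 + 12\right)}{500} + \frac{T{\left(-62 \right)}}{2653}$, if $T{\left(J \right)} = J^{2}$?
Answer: $\frac{610497}{331625} \approx 1.8409$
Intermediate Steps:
$\frac{\left(-28\right) \left(-19 + 12\right)}{500} + \frac{T{\left(-62 \right)}}{2653} = \frac{\left(-28\right) \left(-19 + 12\right)}{500} + \frac{\left(-62\right)^{2}}{2653} = \left(-28\right) \left(-7\right) \frac{1}{500} + 3844 \cdot \frac{1}{2653} = 196 \cdot \frac{1}{500} + \frac{3844}{2653} = \frac{49}{125} + \frac{3844}{2653} = \frac{610497}{331625}$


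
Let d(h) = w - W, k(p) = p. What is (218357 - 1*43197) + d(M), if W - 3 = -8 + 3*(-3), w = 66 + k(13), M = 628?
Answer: 175253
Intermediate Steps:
w = 79 (w = 66 + 13 = 79)
W = -14 (W = 3 + (-8 + 3*(-3)) = 3 + (-8 - 9) = 3 - 17 = -14)
d(h) = 93 (d(h) = 79 - 1*(-14) = 79 + 14 = 93)
(218357 - 1*43197) + d(M) = (218357 - 1*43197) + 93 = (218357 - 43197) + 93 = 175160 + 93 = 175253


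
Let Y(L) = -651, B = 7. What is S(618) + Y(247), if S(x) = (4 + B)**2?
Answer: -530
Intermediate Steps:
S(x) = 121 (S(x) = (4 + 7)**2 = 11**2 = 121)
S(618) + Y(247) = 121 - 651 = -530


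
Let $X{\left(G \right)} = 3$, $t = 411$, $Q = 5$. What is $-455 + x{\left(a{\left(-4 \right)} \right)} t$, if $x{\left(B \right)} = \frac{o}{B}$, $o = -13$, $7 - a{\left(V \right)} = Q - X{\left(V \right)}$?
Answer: $- \frac{7618}{5} \approx -1523.6$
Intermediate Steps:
$a{\left(V \right)} = 5$ ($a{\left(V \right)} = 7 - \left(5 - 3\right) = 7 - 2 = 5$)
$x{\left(B \right)} = - \frac{13}{B}$
$-455 + x{\left(a{\left(-4 \right)} \right)} t = -455 + - \frac{13}{5} \cdot 411 = -455 + \left(-13\right) \frac{1}{5} \cdot 411 = -455 - \frac{5343}{5} = - \frac{7618}{5}$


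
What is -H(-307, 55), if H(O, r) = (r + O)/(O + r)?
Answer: -1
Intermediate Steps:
H(O, r) = 1 (H(O, r) = (O + r)/(O + r) = 1)
-H(-307, 55) = -1*1 = -1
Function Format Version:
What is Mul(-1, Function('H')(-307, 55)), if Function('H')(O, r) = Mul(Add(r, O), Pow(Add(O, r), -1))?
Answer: -1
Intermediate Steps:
Function('H')(O, r) = 1 (Function('H')(O, r) = Mul(Add(O, r), Pow(Add(O, r), -1)) = 1)
Mul(-1, Function('H')(-307, 55)) = Mul(-1, 1) = -1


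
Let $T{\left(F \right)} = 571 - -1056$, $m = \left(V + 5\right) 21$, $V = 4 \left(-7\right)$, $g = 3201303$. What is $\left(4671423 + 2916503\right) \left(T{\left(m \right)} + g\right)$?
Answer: $24303595823180$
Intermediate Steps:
$V = -28$
$m = -483$ ($m = \left(-28 + 5\right) 21 = \left(-23\right) 21 = -483$)
$T{\left(F \right)} = 1627$ ($T{\left(F \right)} = 571 + 1056 = 1627$)
$\left(4671423 + 2916503\right) \left(T{\left(m \right)} + g\right) = \left(4671423 + 2916503\right) \left(1627 + 3201303\right) = 7587926 \cdot 3202930 = 24303595823180$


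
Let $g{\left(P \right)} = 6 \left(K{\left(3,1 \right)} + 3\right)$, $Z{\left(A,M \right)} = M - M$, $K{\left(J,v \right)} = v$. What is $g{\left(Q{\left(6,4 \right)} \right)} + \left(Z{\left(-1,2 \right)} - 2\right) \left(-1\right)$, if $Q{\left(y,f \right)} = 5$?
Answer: $26$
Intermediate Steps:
$Z{\left(A,M \right)} = 0$
$g{\left(P \right)} = 24$ ($g{\left(P \right)} = 6 \left(1 + 3\right) = 6 \cdot 4 = 24$)
$g{\left(Q{\left(6,4 \right)} \right)} + \left(Z{\left(-1,2 \right)} - 2\right) \left(-1\right) = 24 + \left(0 - 2\right) \left(-1\right) = 24 - -2 = 24 + 2 = 26$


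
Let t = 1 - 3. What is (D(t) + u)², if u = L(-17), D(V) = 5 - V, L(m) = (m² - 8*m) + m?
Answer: 172225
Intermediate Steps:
L(m) = m² - 7*m
t = -2
u = 408 (u = -17*(-7 - 17) = -17*(-24) = 408)
(D(t) + u)² = ((5 - 1*(-2)) + 408)² = ((5 + 2) + 408)² = (7 + 408)² = 415² = 172225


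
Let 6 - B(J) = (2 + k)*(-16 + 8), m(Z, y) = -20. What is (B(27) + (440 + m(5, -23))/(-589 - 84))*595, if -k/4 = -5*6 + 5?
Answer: 328907670/673 ≈ 4.8872e+5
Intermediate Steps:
k = 100 (k = -4*(-5*6 + 5) = -4*(-30 + 5) = -4*(-25) = 100)
B(J) = 822 (B(J) = 6 - (2 + 100)*(-16 + 8) = 6 - 102*(-8) = 6 - 1*(-816) = 6 + 816 = 822)
(B(27) + (440 + m(5, -23))/(-589 - 84))*595 = (822 + (440 - 20)/(-589 - 84))*595 = (822 + 420/(-673))*595 = (822 + 420*(-1/673))*595 = (822 - 420/673)*595 = (552786/673)*595 = 328907670/673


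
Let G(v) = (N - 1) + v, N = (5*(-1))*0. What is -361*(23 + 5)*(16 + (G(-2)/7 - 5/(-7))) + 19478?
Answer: -145138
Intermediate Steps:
N = 0 (N = -5*0 = 0)
G(v) = -1 + v (G(v) = (0 - 1) + v = -1 + v)
-361*(23 + 5)*(16 + (G(-2)/7 - 5/(-7))) + 19478 = -361*(23 + 5)*(16 + ((-1 - 2)/7 - 5/(-7))) + 19478 = -10108*(16 + (-3*⅐ - 5*(-⅐))) + 19478 = -10108*(16 + (-3/7 + 5/7)) + 19478 = -10108*(16 + 2/7) + 19478 = -10108*114/7 + 19478 = -361*456 + 19478 = -164616 + 19478 = -145138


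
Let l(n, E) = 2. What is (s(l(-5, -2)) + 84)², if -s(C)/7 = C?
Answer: 4900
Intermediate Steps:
s(C) = -7*C
(s(l(-5, -2)) + 84)² = (-7*2 + 84)² = (-14 + 84)² = 70² = 4900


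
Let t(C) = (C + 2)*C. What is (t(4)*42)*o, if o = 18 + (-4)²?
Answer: 34272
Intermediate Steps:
t(C) = C*(2 + C) (t(C) = (2 + C)*C = C*(2 + C))
o = 34 (o = 18 + 16 = 34)
(t(4)*42)*o = ((4*(2 + 4))*42)*34 = ((4*6)*42)*34 = (24*42)*34 = 1008*34 = 34272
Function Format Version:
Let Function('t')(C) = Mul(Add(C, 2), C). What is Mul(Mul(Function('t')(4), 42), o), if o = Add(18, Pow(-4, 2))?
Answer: 34272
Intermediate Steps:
Function('t')(C) = Mul(C, Add(2, C)) (Function('t')(C) = Mul(Add(2, C), C) = Mul(C, Add(2, C)))
o = 34 (o = Add(18, 16) = 34)
Mul(Mul(Function('t')(4), 42), o) = Mul(Mul(Mul(4, Add(2, 4)), 42), 34) = Mul(Mul(Mul(4, 6), 42), 34) = Mul(Mul(24, 42), 34) = Mul(1008, 34) = 34272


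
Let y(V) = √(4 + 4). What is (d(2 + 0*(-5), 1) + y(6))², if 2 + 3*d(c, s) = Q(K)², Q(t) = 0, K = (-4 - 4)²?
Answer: 76/9 - 8*√2/3 ≈ 4.6732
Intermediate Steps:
K = 64 (K = (-8)² = 64)
d(c, s) = -⅔ (d(c, s) = -⅔ + (⅓)*0² = -⅔ + (⅓)*0 = -⅔ + 0 = -⅔)
y(V) = 2*√2 (y(V) = √8 = 2*√2)
(d(2 + 0*(-5), 1) + y(6))² = (-⅔ + 2*√2)²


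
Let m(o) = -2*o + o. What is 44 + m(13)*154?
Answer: -1958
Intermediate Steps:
m(o) = -o
44 + m(13)*154 = 44 - 1*13*154 = 44 - 13*154 = 44 - 2002 = -1958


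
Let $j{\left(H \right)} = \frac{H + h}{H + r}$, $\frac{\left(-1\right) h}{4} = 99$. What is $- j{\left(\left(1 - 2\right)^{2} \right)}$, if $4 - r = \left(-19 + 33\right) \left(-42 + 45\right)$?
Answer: $- \frac{395}{37} \approx -10.676$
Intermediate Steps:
$r = -38$ ($r = 4 - \left(-19 + 33\right) \left(-42 + 45\right) = 4 - 14 \cdot 3 = 4 - 42 = -38$)
$h = -396$ ($h = \left(-4\right) 99 = -396$)
$j{\left(H \right)} = \frac{-396 + H}{-38 + H}$ ($j{\left(H \right)} = \frac{H - 396}{H - 38} = \frac{-396 + H}{-38 + H}$)
$- j{\left(\left(1 - 2\right)^{2} \right)} = - \frac{-396 + \left(1 - 2\right)^{2}}{-38 + \left(1 - 2\right)^{2}} = - \frac{-396 + \left(-1\right)^{2}}{-38 + \left(-1\right)^{2}} = - \frac{-396 + 1}{-38 + 1} = - \frac{-395}{-37} = - \frac{\left(-1\right) \left(-395\right)}{37} = \left(-1\right) \frac{395}{37} = - \frac{395}{37}$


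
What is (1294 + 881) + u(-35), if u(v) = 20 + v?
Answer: 2160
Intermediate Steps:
(1294 + 881) + u(-35) = (1294 + 881) + (20 - 35) = 2175 - 15 = 2160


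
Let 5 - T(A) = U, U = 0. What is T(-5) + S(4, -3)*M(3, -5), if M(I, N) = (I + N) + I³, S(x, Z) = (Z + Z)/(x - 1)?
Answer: -45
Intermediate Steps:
S(x, Z) = 2*Z/(-1 + x) (S(x, Z) = (2*Z)/(-1 + x) = 2*Z/(-1 + x))
M(I, N) = I + N + I³
T(A) = 5 (T(A) = 5 - 1*0 = 5 + 0 = 5)
T(-5) + S(4, -3)*M(3, -5) = 5 + (2*(-3)/(-1 + 4))*(3 - 5 + 3³) = 5 + (2*(-3)/3)*(3 - 5 + 27) = 5 + (2*(-3)*(⅓))*25 = 5 - 2*25 = 5 - 50 = -45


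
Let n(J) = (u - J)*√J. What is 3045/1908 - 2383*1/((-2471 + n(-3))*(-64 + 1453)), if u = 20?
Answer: 358925448847/224805263538 + 54809*I*√3/8483217492 ≈ 1.5966 + 1.1191e-5*I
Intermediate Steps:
n(J) = √J*(20 - J) (n(J) = (20 - J)*√J = √J*(20 - J))
3045/1908 - 2383*1/((-2471 + n(-3))*(-64 + 1453)) = 3045/1908 - 2383*1/((-2471 + √(-3)*(20 - 1*(-3)))*(-64 + 1453)) = 3045*(1/1908) - 2383*1/(1389*(-2471 + (I*√3)*(20 + 3))) = 1015/636 - 2383*1/(1389*(-2471 + (I*√3)*23)) = 1015/636 - 2383*1/(1389*(-2471 + 23*I*√3)) = 1015/636 - 2383/(-3432219 + 31947*I*√3)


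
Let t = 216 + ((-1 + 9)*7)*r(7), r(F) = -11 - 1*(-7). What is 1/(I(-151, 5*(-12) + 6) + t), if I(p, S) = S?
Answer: -1/62 ≈ -0.016129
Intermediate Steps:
r(F) = -4 (r(F) = -11 + 7 = -4)
t = -8 (t = 216 + ((-1 + 9)*7)*(-4) = 216 + (8*7)*(-4) = 216 + 56*(-4) = 216 - 224 = -8)
1/(I(-151, 5*(-12) + 6) + t) = 1/((5*(-12) + 6) - 8) = 1/((-60 + 6) - 8) = 1/(-54 - 8) = 1/(-62) = -1/62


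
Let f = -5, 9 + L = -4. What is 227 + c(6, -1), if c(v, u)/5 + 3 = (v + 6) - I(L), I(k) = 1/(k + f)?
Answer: 4901/18 ≈ 272.28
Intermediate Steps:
L = -13 (L = -9 - 4 = -13)
I(k) = 1/(-5 + k) (I(k) = 1/(k - 5) = 1/(-5 + k))
c(v, u) = 275/18 + 5*v (c(v, u) = -15 + 5*((v + 6) - 1/(-5 - 13)) = -15 + 5*((6 + v) - 1/(-18)) = -15 + 5*((6 + v) - 1*(-1/18)) = -15 + 5*((6 + v) + 1/18) = -15 + 5*(109/18 + v) = -15 + (545/18 + 5*v) = 275/18 + 5*v)
227 + c(6, -1) = 227 + (275/18 + 5*6) = 227 + (275/18 + 30) = 227 + 815/18 = 4901/18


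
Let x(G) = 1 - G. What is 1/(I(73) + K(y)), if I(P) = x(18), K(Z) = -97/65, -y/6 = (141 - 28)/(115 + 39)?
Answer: -65/1202 ≈ -0.054077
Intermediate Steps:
y = -339/77 (y = -6*(141 - 28)/(115 + 39) = -678/154 = -6*113/154 = -339/77 ≈ -4.4026)
K(Z) = -97/65 (K(Z) = -97*1/65 = -97/65)
I(P) = -17 (I(P) = 1 - 1*18 = 1 - 18 = -17)
1/(I(73) + K(y)) = 1/(-17 - 97/65) = 1/(-1202/65) = -65/1202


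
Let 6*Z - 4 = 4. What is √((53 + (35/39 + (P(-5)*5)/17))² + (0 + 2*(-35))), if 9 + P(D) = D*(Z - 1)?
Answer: 11*√1011774/221 ≈ 50.066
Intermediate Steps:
Z = 4/3 (Z = ⅔ + (⅙)*4 = ⅔ + ⅔ = 4/3 ≈ 1.3333)
P(D) = -9 + D/3 (P(D) = -9 + D*(4/3 - 1) = -9 + D*(⅓) = -9 + D/3)
√((53 + (35/39 + (P(-5)*5)/17))² + (0 + 2*(-35))) = √((53 + (35/39 + ((-9 + (⅓)*(-5))*5)/17))² + (0 + 2*(-35))) = √((53 + (35*(1/39) + ((-9 - 5/3)*5)*(1/17)))² + (0 - 70)) = √((53 + (35/39 - 32/3*5*(1/17)))² - 70) = √((53 + (35/39 - 160/3*1/17))² - 70) = √((53 + (35/39 - 160/51))² - 70) = √((53 - 495/221)² - 70) = √((11218/221)² - 70) = √(125843524/48841 - 70) = √(122424654/48841) = 11*√1011774/221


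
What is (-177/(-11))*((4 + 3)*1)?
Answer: 1239/11 ≈ 112.64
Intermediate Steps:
(-177/(-11))*((4 + 3)*1) = (-177*(-1/11))*(7*1) = (177/11)*7 = 1239/11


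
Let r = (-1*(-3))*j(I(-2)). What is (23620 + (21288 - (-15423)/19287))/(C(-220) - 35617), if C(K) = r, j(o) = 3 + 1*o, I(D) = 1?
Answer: -288718673/228904545 ≈ -1.2613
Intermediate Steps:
j(o) = 3 + o
r = 12 (r = (-1*(-3))*(3 + 1) = 3*4 = 12)
C(K) = 12
(23620 + (21288 - (-15423)/19287))/(C(-220) - 35617) = (23620 + (21288 - (-15423)/19287))/(12 - 35617) = (23620 + (21288 - (-15423)/19287))/(-35605) = (23620 + (21288 - 1*(-5141/6429)))*(-1/35605) = (23620 + (21288 + 5141/6429))*(-1/35605) = (23620 + 136865693/6429)*(-1/35605) = (288718673/6429)*(-1/35605) = -288718673/228904545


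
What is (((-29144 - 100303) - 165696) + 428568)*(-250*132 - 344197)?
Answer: -50327509725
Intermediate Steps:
(((-29144 - 100303) - 165696) + 428568)*(-250*132 - 344197) = ((-129447 - 165696) + 428568)*(-33000 - 344197) = (-295143 + 428568)*(-377197) = 133425*(-377197) = -50327509725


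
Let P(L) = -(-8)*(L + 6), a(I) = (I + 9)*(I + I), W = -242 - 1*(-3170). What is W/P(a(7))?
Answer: 183/115 ≈ 1.5913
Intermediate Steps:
W = 2928 (W = -242 + 3170 = 2928)
a(I) = 2*I*(9 + I) (a(I) = (9 + I)*(2*I) = 2*I*(9 + I))
P(L) = 48 + 8*L (P(L) = -(-8)*(6 + L) = -4*(-12 - 2*L) = 48 + 8*L)
W/P(a(7)) = 2928/(48 + 8*(2*7*(9 + 7))) = 2928/(48 + 8*(2*7*16)) = 2928/(48 + 8*224) = 2928/(48 + 1792) = 2928/1840 = 2928*(1/1840) = 183/115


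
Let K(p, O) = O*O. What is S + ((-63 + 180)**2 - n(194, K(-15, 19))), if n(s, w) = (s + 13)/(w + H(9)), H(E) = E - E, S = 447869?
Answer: 166622231/361 ≈ 4.6156e+5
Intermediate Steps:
K(p, O) = O**2
H(E) = 0
n(s, w) = (13 + s)/w (n(s, w) = (s + 13)/(w + 0) = (13 + s)/w)
S + ((-63 + 180)**2 - n(194, K(-15, 19))) = 447869 + ((-63 + 180)**2 - (13 + 194)/(19**2)) = 447869 + (117**2 - 207/361) = 447869 + (13689 - 207/361) = 447869 + 4941522/361 = 166622231/361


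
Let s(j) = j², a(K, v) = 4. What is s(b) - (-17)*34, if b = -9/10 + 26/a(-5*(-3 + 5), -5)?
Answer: 15234/25 ≈ 609.36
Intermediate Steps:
b = 28/5 (b = -9/10 + 26/4 = -9*⅒ + 26*(¼) = -9/10 + 13/2 = 28/5 ≈ 5.6000)
s(b) - (-17)*34 = (28/5)² - (-17)*34 = 784/25 - 1*(-578) = 784/25 + 578 = 15234/25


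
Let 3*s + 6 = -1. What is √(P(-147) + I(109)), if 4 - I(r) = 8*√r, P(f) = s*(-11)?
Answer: √(267 - 72*√109)/3 ≈ 7.3387*I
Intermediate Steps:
s = -7/3 (s = -2 + (⅓)*(-1) = -2 - ⅓ = -7/3 ≈ -2.3333)
P(f) = 77/3 (P(f) = -7/3*(-11) = 77/3)
I(r) = 4 - 8*√r
√(P(-147) + I(109)) = √(77/3 + (4 - 8*√109)) = √(89/3 - 8*√109)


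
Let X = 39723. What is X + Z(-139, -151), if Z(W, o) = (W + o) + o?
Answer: 39282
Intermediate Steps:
Z(W, o) = W + 2*o
X + Z(-139, -151) = 39723 + (-139 + 2*(-151)) = 39723 + (-139 - 302) = 39723 - 441 = 39282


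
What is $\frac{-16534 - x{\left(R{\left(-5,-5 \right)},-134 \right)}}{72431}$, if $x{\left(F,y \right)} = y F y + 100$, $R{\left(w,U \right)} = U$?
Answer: $\frac{73146}{72431} \approx 1.0099$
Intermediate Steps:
$x{\left(F,y \right)} = 100 + F y^{2}$ ($x{\left(F,y \right)} = F y y + 100 = F y^{2} + 100 = 100 + F y^{2}$)
$\frac{-16534 - x{\left(R{\left(-5,-5 \right)},-134 \right)}}{72431} = \frac{-16534 - \left(100 - 5 \left(-134\right)^{2}\right)}{72431} = \left(-16534 - \left(100 - 89780\right)\right) \frac{1}{72431} = \left(-16534 - -89680\right) \frac{1}{72431} = \left(-16534 + 89680\right) \frac{1}{72431} = 73146 \cdot \frac{1}{72431} = \frac{73146}{72431}$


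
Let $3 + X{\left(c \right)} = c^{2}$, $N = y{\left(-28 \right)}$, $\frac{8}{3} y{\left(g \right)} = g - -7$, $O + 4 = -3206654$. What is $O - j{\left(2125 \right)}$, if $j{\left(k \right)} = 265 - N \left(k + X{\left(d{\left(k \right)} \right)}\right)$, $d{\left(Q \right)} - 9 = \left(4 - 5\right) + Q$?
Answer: $- \frac{312419477}{8} \approx -3.9052 \cdot 10^{7}$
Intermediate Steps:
$O = -3206658$ ($O = -4 - 3206654 = -3206658$)
$y{\left(g \right)} = \frac{21}{8} + \frac{3 g}{8}$ ($y{\left(g \right)} = \frac{3 \left(g - -7\right)}{8} = \frac{3 \left(g + 7\right)}{8} = \frac{3 \left(7 + g\right)}{8} = \frac{21}{8} + \frac{3 g}{8}$)
$N = - \frac{63}{8}$ ($N = \frac{21}{8} + \frac{3}{8} \left(-28\right) = \frac{21}{8} - \frac{21}{2} = - \frac{63}{8} \approx -7.875$)
$d{\left(Q \right)} = 8 + Q$ ($d{\left(Q \right)} = 9 + \left(\left(4 - 5\right) + Q\right) = 9 + \left(-1 + Q\right) = 8 + Q$)
$X{\left(c \right)} = -3 + c^{2}$
$j{\left(k \right)} = \frac{1931}{8} + \frac{63 k}{8} + \frac{63 \left(8 + k\right)^{2}}{8}$ ($j{\left(k \right)} = 265 - - \frac{63 \left(k + \left(-3 + \left(8 + k\right)^{2}\right)\right)}{8} = 265 - - \frac{63 \left(-3 + k + \left(8 + k\right)^{2}\right)}{8} = 265 - \left(\frac{189}{8} - \frac{63 k}{8} - \frac{63 \left(8 + k\right)^{2}}{8}\right) = 265 + \left(- \frac{189}{8} + \frac{63 k}{8} + \frac{63 \left(8 + k\right)^{2}}{8}\right) = \frac{1931}{8} + \frac{63 k}{8} + \frac{63 \left(8 + k\right)^{2}}{8}$)
$O - j{\left(2125 \right)} = -3206658 - \left(\frac{5963}{8} + \frac{63 \cdot 2125^{2}}{8} + \frac{1071}{8} \cdot 2125\right) = -3206658 - \left(\frac{5963}{8} + \frac{63}{8} \cdot 4515625 + \frac{2275875}{8}\right) = -3206658 - \left(\frac{5963}{8} + \frac{284484375}{8} + \frac{2275875}{8}\right) = -3206658 - \frac{286766213}{8} = - \frac{312419477}{8}$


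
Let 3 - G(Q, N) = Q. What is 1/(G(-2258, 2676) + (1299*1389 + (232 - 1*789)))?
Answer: 1/1806015 ≈ 5.5370e-7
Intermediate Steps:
G(Q, N) = 3 - Q
1/(G(-2258, 2676) + (1299*1389 + (232 - 1*789))) = 1/((3 - 1*(-2258)) + (1299*1389 + (232 - 1*789))) = 1/((3 + 2258) + (1804311 + (232 - 789))) = 1/(2261 + (1804311 - 557)) = 1/(2261 + 1803754) = 1/1806015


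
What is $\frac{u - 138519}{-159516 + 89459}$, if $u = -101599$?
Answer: $\frac{240118}{70057} \approx 3.4275$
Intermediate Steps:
$\frac{u - 138519}{-159516 + 89459} = \frac{-101599 - 138519}{-159516 + 89459} = - \frac{240118}{-70057} = \left(-240118\right) \left(- \frac{1}{70057}\right) = \frac{240118}{70057}$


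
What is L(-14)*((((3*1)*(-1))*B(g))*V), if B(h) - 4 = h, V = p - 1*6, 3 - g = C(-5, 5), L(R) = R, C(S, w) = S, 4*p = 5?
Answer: -2394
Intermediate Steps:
p = 5/4 (p = (¼)*5 = 5/4 ≈ 1.2500)
g = 8 (g = 3 - 1*(-5) = 3 + 5 = 8)
V = -19/4 (V = 5/4 - 1*6 = 5/4 - 6 = -19/4 ≈ -4.7500)
B(h) = 4 + h
L(-14)*((((3*1)*(-1))*B(g))*V) = -14*((3*1)*(-1))*(4 + 8)*(-19)/4 = -14*(3*(-1))*12*(-19)/4 = -14*(-3*12)*(-19)/4 = -(-504)*(-19)/4 = -14*171 = -2394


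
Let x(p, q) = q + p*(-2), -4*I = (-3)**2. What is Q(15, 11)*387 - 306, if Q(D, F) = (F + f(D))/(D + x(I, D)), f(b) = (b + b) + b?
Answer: 7410/23 ≈ 322.17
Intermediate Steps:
I = -9/4 (I = -1/4*(-3)**2 = -1/4*9 = -9/4 ≈ -2.2500)
f(b) = 3*b (f(b) = 2*b + b = 3*b)
x(p, q) = q - 2*p
Q(D, F) = (F + 3*D)/(9/2 + 2*D) (Q(D, F) = (F + 3*D)/(D + (D - 2*(-9/4))) = (F + 3*D)/(D + (D + 9/2)) = (F + 3*D)/(D + (9/2 + D)) = (F + 3*D)/(9/2 + 2*D))
Q(15, 11)*387 - 306 = (2*(11 + 3*15)/(9 + 4*15))*387 - 306 = (2*(11 + 45)/(9 + 60))*387 - 306 = (2*56/69)*387 - 306 = (2*(1/69)*56)*387 - 306 = (112/69)*387 - 306 = 14448/23 - 306 = 7410/23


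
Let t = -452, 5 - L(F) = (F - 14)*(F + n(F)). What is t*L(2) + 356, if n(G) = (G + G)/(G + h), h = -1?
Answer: -34448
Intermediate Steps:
n(G) = 2*G/(-1 + G) (n(G) = (G + G)/(G - 1) = (2*G)/(-1 + G) = 2*G/(-1 + G))
L(F) = 5 - (-14 + F)*(F + 2*F/(-1 + F)) (L(F) = 5 - (F - 14)*(F + 2*F/(-1 + F)) = 5 - (-14 + F)*(F + 2*F/(-1 + F)))
t*L(2) + 356 = -452*(-5 - 1*2**3 + 13*2**2 + 19*2)/(-1 + 2) + 356 = -452*(-5 - 1*8 + 13*4 + 38)/1 + 356 = -452*(-5 - 8 + 52 + 38) + 356 = -452*77 + 356 = -34804 + 356 = -34448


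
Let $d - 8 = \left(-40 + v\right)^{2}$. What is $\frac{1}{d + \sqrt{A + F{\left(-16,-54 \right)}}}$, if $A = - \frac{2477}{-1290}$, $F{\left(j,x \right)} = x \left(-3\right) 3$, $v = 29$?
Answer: $\frac{166410}{20837473} - \frac{\sqrt{811947930}}{20837473} \approx 0.0066186$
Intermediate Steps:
$F{\left(j,x \right)} = - 9 x$ ($F{\left(j,x \right)} = - 3 x 3 = - 9 x$)
$A = \frac{2477}{1290}$ ($A = \left(-2477\right) \left(- \frac{1}{1290}\right) = \frac{2477}{1290} \approx 1.9202$)
$d = 129$ ($d = 8 + \left(-40 + 29\right)^{2} = 8 + \left(-11\right)^{2} = 8 + 121 = 129$)
$\frac{1}{d + \sqrt{A + F{\left(-16,-54 \right)}}} = \frac{1}{129 + \sqrt{\frac{2477}{1290} - -486}} = \frac{1}{129 + \sqrt{\frac{2477}{1290} + 486}} = \frac{1}{129 + \sqrt{\frac{629417}{1290}}} = \frac{1}{129 + \frac{\sqrt{811947930}}{1290}}$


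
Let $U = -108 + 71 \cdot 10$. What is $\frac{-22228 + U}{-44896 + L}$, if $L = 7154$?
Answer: $\frac{10813}{18871} \approx 0.573$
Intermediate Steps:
$U = 602$ ($U = -108 + 710 = 602$)
$\frac{-22228 + U}{-44896 + L} = \frac{-22228 + 602}{-44896 + 7154} = - \frac{21626}{-37742} = \left(-21626\right) \left(- \frac{1}{37742}\right) = \frac{10813}{18871}$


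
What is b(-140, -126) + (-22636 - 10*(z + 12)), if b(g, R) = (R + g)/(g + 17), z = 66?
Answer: -2879902/123 ≈ -23414.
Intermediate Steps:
b(g, R) = (R + g)/(17 + g)
b(-140, -126) + (-22636 - 10*(z + 12)) = (-126 - 140)/(17 - 140) + (-22636 - 10*(66 + 12)) = -266/(-123) + (-22636 - 10*78) = -1/123*(-266) + (-22636 - 780) = 266/123 - 23416 = -2879902/123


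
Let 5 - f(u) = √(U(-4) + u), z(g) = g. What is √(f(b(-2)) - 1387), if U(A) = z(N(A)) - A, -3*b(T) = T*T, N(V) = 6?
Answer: √(-12438 - 3*√78)/3 ≈ 37.215*I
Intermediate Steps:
b(T) = -T²/3 (b(T) = -T*T/3 = -T²/3)
U(A) = 6 - A
f(u) = 5 - √(10 + u) (f(u) = 5 - √((6 - 1*(-4)) + u) = 5 - √((6 + 4) + u) = 5 - √(10 + u))
√(f(b(-2)) - 1387) = √((5 - √(10 - ⅓*(-2)²)) - 1387) = √((5 - √(10 - ⅓*4)) - 1387) = √((5 - √(10 - 4/3)) - 1387) = √((5 - √(26/3)) - 1387) = √((5 - √78/3) - 1387) = √(-1382 - √78/3)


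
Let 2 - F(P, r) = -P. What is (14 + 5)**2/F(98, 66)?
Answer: 361/100 ≈ 3.6100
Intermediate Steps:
F(P, r) = 2 + P (F(P, r) = 2 - (-1)*P = 2 + P)
(14 + 5)**2/F(98, 66) = (14 + 5)**2/(2 + 98) = 19**2/100 = 361*(1/100) = 361/100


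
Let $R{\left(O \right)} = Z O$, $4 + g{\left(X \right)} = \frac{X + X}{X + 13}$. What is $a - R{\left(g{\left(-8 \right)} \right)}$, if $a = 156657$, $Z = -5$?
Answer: $156621$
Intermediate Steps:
$g{\left(X \right)} = -4 + \frac{2 X}{13 + X}$ ($g{\left(X \right)} = -4 + \frac{X + X}{X + 13} = -4 + \frac{2 X}{13 + X}$)
$R{\left(O \right)} = - 5 O$
$a - R{\left(g{\left(-8 \right)} \right)} = 156657 - - 5 \frac{2 \left(-26 - -8\right)}{13 - 8} = 156657 - - 5 \frac{2 \left(-26 + 8\right)}{5} = 156657 - - 5 \cdot 2 \cdot \frac{1}{5} \left(-18\right) = 156657 - \left(-5\right) \left(- \frac{36}{5}\right) = 156657 - 36 = 156621$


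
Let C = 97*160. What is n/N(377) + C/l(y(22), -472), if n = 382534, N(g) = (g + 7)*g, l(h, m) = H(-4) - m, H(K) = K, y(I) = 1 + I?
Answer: 7775081/217152 ≈ 35.805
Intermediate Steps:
l(h, m) = -4 - m
N(g) = g*(7 + g) (N(g) = (7 + g)*g = g*(7 + g))
C = 15520
n/N(377) + C/l(y(22), -472) = 382534/((377*(7 + 377))) + 15520/(-4 - 1*(-472)) = 382534/((377*384)) + 15520/(-4 + 472) = 382534/144768 + 15520/468 = 382534*(1/144768) + 15520*(1/468) = 191267/72384 + 3880/117 = 7775081/217152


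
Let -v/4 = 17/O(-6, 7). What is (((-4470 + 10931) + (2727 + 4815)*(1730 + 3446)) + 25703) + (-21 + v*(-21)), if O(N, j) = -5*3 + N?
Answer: 39069467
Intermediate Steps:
O(N, j) = -15 + N
v = 68/21 (v = -68/(-15 - 6) = -68/(-21) = -68*(-1)/21 = -4*(-17/21) = 68/21 ≈ 3.2381)
(((-4470 + 10931) + (2727 + 4815)*(1730 + 3446)) + 25703) + (-21 + v*(-21)) = (((-4470 + 10931) + (2727 + 4815)*(1730 + 3446)) + 25703) + (-21 + (68/21)*(-21)) = ((6461 + 7542*5176) + 25703) + (-21 - 68) = ((6461 + 39037392) + 25703) - 89 = (39043853 + 25703) - 89 = 39069556 - 89 = 39069467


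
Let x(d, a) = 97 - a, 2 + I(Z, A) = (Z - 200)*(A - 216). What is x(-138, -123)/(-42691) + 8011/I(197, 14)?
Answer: 31078611/2344124 ≈ 13.258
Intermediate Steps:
I(Z, A) = -2 + (-216 + A)*(-200 + Z) (I(Z, A) = -2 + (Z - 200)*(A - 216) = -2 + (-200 + Z)*(-216 + A) = -2 + (-216 + A)*(-200 + Z))
x(-138, -123)/(-42691) + 8011/I(197, 14) = (97 - 1*(-123))/(-42691) + 8011/(43198 - 216*197 - 200*14 + 14*197) = (97 + 123)*(-1/42691) + 8011/(43198 - 42552 - 2800 + 2758) = 220*(-1/42691) + 8011/604 = -20/3881 + 8011*(1/604) = -20/3881 + 8011/604 = 31078611/2344124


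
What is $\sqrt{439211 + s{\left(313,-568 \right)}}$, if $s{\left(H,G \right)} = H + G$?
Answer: $2 \sqrt{109739} \approx 662.54$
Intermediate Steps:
$s{\left(H,G \right)} = G + H$
$\sqrt{439211 + s{\left(313,-568 \right)}} = \sqrt{439211 + \left(-568 + 313\right)} = \sqrt{439211 - 255} = \sqrt{438956} = 2 \sqrt{109739}$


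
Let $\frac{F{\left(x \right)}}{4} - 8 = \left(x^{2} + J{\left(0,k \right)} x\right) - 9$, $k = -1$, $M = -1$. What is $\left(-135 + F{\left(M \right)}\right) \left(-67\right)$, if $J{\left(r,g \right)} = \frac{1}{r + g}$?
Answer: $8777$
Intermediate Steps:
$J{\left(r,g \right)} = \frac{1}{g + r}$
$F{\left(x \right)} = -4 - 4 x + 4 x^{2}$ ($F{\left(x \right)} = 32 + 4 \left(\left(x^{2} + \frac{x}{-1 + 0}\right) - 9\right) = 32 + 4 \left(\left(x^{2} + \frac{x}{-1}\right) - 9\right) = 32 + 4 \left(\left(x^{2} - x\right) - 9\right) = 32 + 4 \left(-9 + x^{2} - x\right) = 32 - \left(36 - 4 x^{2} + 4 x\right) = -4 - 4 x + 4 x^{2}$)
$\left(-135 + F{\left(M \right)}\right) \left(-67\right) = \left(-135 - -4\right) \left(-67\right) = \left(-135 + \left(-4 + 4 + 4 \cdot 1\right)\right) \left(-67\right) = \left(-135 + \left(-4 + 4 + 4\right)\right) \left(-67\right) = \left(-135 + 4\right) \left(-67\right) = \left(-131\right) \left(-67\right) = 8777$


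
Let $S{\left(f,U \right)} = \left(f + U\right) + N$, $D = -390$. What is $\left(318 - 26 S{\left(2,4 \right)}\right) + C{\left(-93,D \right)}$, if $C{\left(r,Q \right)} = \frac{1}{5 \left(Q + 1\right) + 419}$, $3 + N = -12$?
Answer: $\frac{842351}{1526} \approx 552.0$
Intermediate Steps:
$N = -15$ ($N = -3 - 12 = -15$)
$S{\left(f,U \right)} = -15 + U + f$ ($S{\left(f,U \right)} = \left(f + U\right) - 15 = \left(U + f\right) - 15 = -15 + U + f$)
$C{\left(r,Q \right)} = \frac{1}{424 + 5 Q}$ ($C{\left(r,Q \right)} = \frac{1}{5 \left(1 + Q\right) + 419} = \frac{1}{\left(5 + 5 Q\right) + 419} = \frac{1}{424 + 5 Q}$)
$\left(318 - 26 S{\left(2,4 \right)}\right) + C{\left(-93,D \right)} = \left(318 - 26 \left(-15 + 4 + 2\right)\right) + \frac{1}{424 + 5 \left(-390\right)} = \left(318 - -234\right) + \frac{1}{424 - 1950} = \left(318 + 234\right) + \frac{1}{-1526} = 552 - \frac{1}{1526} = \frac{842351}{1526}$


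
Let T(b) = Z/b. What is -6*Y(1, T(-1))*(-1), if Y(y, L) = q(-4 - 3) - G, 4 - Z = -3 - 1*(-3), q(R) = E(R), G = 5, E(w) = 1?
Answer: -24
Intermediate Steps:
q(R) = 1
Z = 4 (Z = 4 - (-3 - 1*(-3)) = 4 - (-3 + 3) = 4 - 1*0 = 4 + 0 = 4)
T(b) = 4/b
Y(y, L) = -4 (Y(y, L) = 1 - 1*5 = 1 - 5 = -4)
-6*Y(1, T(-1))*(-1) = -6*(-4)*(-1) = 24*(-1) = -24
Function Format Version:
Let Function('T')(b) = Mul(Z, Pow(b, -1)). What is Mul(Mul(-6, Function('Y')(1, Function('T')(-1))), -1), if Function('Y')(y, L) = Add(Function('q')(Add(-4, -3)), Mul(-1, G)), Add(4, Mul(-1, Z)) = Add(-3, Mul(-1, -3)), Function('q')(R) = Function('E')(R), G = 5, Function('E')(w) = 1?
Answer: -24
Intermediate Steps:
Function('q')(R) = 1
Z = 4 (Z = Add(4, Mul(-1, Add(-3, Mul(-1, -3)))) = Add(4, Mul(-1, Add(-3, 3))) = Add(4, Mul(-1, 0)) = Add(4, 0) = 4)
Function('T')(b) = Mul(4, Pow(b, -1))
Function('Y')(y, L) = -4 (Function('Y')(y, L) = Add(1, Mul(-1, 5)) = Add(1, -5) = -4)
Mul(Mul(-6, Function('Y')(1, Function('T')(-1))), -1) = Mul(Mul(-6, -4), -1) = Mul(24, -1) = -24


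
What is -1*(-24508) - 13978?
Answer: 10530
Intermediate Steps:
-1*(-24508) - 13978 = 24508 - 13978 = 10530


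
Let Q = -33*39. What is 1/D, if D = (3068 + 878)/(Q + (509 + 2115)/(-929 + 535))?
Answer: -254851/777362 ≈ -0.32784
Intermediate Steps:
Q = -1287
D = -777362/254851 (D = (3068 + 878)/(-1287 + (509 + 2115)/(-929 + 535)) = 3946/(-1287 + 2624/(-394)) = 3946/(-1287 + 2624*(-1/394)) = 3946/(-1287 - 1312/197) = 3946/(-254851/197) = 3946*(-197/254851) = -777362/254851 ≈ -3.0503)
1/D = 1/(-777362/254851) = -254851/777362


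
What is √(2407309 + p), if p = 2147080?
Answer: √4554389 ≈ 2134.1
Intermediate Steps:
√(2407309 + p) = √(2407309 + 2147080) = √4554389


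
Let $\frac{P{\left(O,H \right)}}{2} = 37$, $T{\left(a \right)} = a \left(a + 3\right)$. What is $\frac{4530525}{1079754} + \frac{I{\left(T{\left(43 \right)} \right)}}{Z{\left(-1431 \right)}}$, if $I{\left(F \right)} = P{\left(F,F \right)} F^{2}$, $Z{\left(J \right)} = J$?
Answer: $- \frac{104202671746663}{515042658} \approx -2.0232 \cdot 10^{5}$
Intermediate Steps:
$T{\left(a \right)} = a \left(3 + a\right)$
$P{\left(O,H \right)} = 74$ ($P{\left(O,H \right)} = 2 \cdot 37 = 74$)
$I{\left(F \right)} = 74 F^{2}$
$\frac{4530525}{1079754} + \frac{I{\left(T{\left(43 \right)} \right)}}{Z{\left(-1431 \right)}} = \frac{4530525}{1079754} + \frac{74 \left(43 \left(3 + 43\right)\right)^{2}}{-1431} = 4530525 \cdot \frac{1}{1079754} + 74 \left(43 \cdot 46\right)^{2} \left(- \frac{1}{1431}\right) = \frac{1510175}{359918} + 74 \cdot 1978^{2} \left(- \frac{1}{1431}\right) = \frac{1510175}{359918} + 74 \cdot 3912484 \left(- \frac{1}{1431}\right) = \frac{1510175}{359918} + 289523816 \left(- \frac{1}{1431}\right) = \frac{1510175}{359918} - \frac{289523816}{1431} = - \frac{104202671746663}{515042658}$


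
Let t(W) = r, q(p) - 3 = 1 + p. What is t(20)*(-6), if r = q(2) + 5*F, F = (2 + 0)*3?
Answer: -216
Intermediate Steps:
q(p) = 4 + p (q(p) = 3 + (1 + p) = 4 + p)
F = 6 (F = 2*3 = 6)
r = 36 (r = (4 + 2) + 5*6 = 6 + 30 = 36)
t(W) = 36
t(20)*(-6) = 36*(-6) = -216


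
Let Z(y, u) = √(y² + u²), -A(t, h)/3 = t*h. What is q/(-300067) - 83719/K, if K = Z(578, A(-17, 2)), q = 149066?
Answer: -149066/300067 - 83719*√298/10132 ≈ -143.14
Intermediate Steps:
A(t, h) = -3*h*t (A(t, h) = -3*t*h = -3*h*t)
Z(y, u) = √(u² + y²)
K = 34*√298 (K = √((-3*2*(-17))² + 578²) = √(102² + 334084) = √(10404 + 334084) = √344488 = 34*√298 ≈ 586.93)
q/(-300067) - 83719/K = 149066/(-300067) - 83719*√298/10132 = 149066*(-1/300067) - 83719*√298/10132 = -149066/300067 - 83719*√298/10132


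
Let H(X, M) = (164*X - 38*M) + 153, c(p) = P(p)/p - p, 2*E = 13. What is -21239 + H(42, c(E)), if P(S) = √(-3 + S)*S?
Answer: -13951 - 19*√14 ≈ -14022.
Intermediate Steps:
E = 13/2 (E = (½)*13 = 13/2 ≈ 6.5000)
P(S) = S*√(-3 + S)
c(p) = √(-3 + p) - p (c(p) = (p*√(-3 + p))/p - p = √(-3 + p) - p)
H(X, M) = 153 - 38*M + 164*X (H(X, M) = (-38*M + 164*X) + 153 = 153 - 38*M + 164*X)
-21239 + H(42, c(E)) = -21239 + (153 - 38*(√(-3 + 13/2) - 1*13/2) + 164*42) = -21239 + (153 - 38*(√(7/2) - 13/2) + 6888) = -21239 + (153 - 38*(√14/2 - 13/2) + 6888) = -21239 + (153 - 38*(-13/2 + √14/2) + 6888) = -21239 + (153 + (247 - 19*√14) + 6888) = -21239 + (7288 - 19*√14) = -13951 - 19*√14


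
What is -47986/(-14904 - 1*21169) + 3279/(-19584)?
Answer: 273824819/235484544 ≈ 1.1628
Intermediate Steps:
-47986/(-14904 - 1*21169) + 3279/(-19584) = -47986/(-14904 - 21169) + 3279*(-1/19584) = -47986/(-36073) - 1093/6528 = -47986*(-1/36073) - 1093/6528 = 47986/36073 - 1093/6528 = 273824819/235484544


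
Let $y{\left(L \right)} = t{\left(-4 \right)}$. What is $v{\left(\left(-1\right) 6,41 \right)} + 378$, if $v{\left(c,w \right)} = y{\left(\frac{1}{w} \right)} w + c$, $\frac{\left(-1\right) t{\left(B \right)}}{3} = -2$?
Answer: $618$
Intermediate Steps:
$t{\left(B \right)} = 6$ ($t{\left(B \right)} = \left(-3\right) \left(-2\right) = 6$)
$y{\left(L \right)} = 6$
$v{\left(c,w \right)} = c + 6 w$ ($v{\left(c,w \right)} = 6 w + c = c + 6 w$)
$v{\left(\left(-1\right) 6,41 \right)} + 378 = \left(\left(-1\right) 6 + 6 \cdot 41\right) + 378 = \left(-6 + 246\right) + 378 = 240 + 378 = 618$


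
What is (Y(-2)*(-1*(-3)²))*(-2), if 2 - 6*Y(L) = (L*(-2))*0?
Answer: 6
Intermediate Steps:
Y(L) = ⅓ (Y(L) = ⅓ - L*(-2)*0/6 = ⅓ - (-2*L)*0/6 = ⅓ - ⅙*0 = ⅓ + 0 = ⅓)
(Y(-2)*(-1*(-3)²))*(-2) = ((-1*(-3)²)/3)*(-2) = ((-1*9)/3)*(-2) = ((⅓)*(-9))*(-2) = -3*(-2) = 6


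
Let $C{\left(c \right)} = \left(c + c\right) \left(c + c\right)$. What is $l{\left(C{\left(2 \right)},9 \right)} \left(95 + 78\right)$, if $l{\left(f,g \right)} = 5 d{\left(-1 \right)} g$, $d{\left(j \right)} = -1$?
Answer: $-7785$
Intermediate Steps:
$C{\left(c \right)} = 4 c^{2}$ ($C{\left(c \right)} = 2 c 2 c = 4 c^{2}$)
$l{\left(f,g \right)} = - 5 g$ ($l{\left(f,g \right)} = 5 \left(-1\right) g = - 5 g$)
$l{\left(C{\left(2 \right)},9 \right)} \left(95 + 78\right) = \left(-5\right) 9 \left(95 + 78\right) = \left(-45\right) 173 = -7785$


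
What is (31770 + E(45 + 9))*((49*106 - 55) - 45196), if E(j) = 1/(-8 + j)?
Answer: -58540140997/46 ≈ -1.2726e+9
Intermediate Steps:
(31770 + E(45 + 9))*((49*106 - 55) - 45196) = (31770 + 1/(-8 + (45 + 9)))*((49*106 - 55) - 45196) = (31770 + 1/(-8 + 54))*((5194 - 55) - 45196) = (31770 + 1/46)*(5139 - 45196) = (31770 + 1/46)*(-40057) = (1461421/46)*(-40057) = -58540140997/46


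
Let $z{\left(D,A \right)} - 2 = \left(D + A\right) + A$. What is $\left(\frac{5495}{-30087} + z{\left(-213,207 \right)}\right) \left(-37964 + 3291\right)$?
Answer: $- \frac{211580401718}{30087} \approx -7.0323 \cdot 10^{6}$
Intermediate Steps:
$z{\left(D,A \right)} = 2 + D + 2 A$ ($z{\left(D,A \right)} = 2 + \left(\left(D + A\right) + A\right) = 2 + \left(\left(A + D\right) + A\right) = 2 + \left(D + 2 A\right) = 2 + D + 2 A$)
$\left(\frac{5495}{-30087} + z{\left(-213,207 \right)}\right) \left(-37964 + 3291\right) = \left(\frac{5495}{-30087} + \left(2 - 213 + 2 \cdot 207\right)\right) \left(-37964 + 3291\right) = \left(5495 \left(- \frac{1}{30087}\right) + \left(2 - 213 + 414\right)\right) \left(-34673\right) = \left(- \frac{5495}{30087} + 203\right) \left(-34673\right) = \frac{6102166}{30087} \left(-34673\right) = - \frac{211580401718}{30087}$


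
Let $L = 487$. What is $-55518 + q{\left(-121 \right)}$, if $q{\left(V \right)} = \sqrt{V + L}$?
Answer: $-55518 + \sqrt{366} \approx -55499.0$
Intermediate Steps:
$q{\left(V \right)} = \sqrt{487 + V}$ ($q{\left(V \right)} = \sqrt{V + 487} = \sqrt{487 + V}$)
$-55518 + q{\left(-121 \right)} = -55518 + \sqrt{487 - 121} = -55518 + \sqrt{366}$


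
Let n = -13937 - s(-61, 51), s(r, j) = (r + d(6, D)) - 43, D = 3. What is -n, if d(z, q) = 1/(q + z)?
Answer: 124498/9 ≈ 13833.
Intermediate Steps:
s(r, j) = -386/9 + r (s(r, j) = (r + 1/(3 + 6)) - 43 = (r + 1/9) - 43 = (1/9 + r) - 43 = -386/9 + r)
n = -124498/9 (n = -13937 - (-386/9 - 61) = -13937 - 1*(-935/9) = -13937 + 935/9 = -124498/9 ≈ -13833.)
-n = -1*(-124498/9) = 124498/9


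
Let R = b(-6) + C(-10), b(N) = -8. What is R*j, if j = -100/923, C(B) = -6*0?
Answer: 800/923 ≈ 0.86674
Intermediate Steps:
C(B) = 0
R = -8 (R = -8 + 0 = -8)
j = -100/923 (j = -100*1/923 = -100/923 ≈ -0.10834)
R*j = -8*(-100/923) = 800/923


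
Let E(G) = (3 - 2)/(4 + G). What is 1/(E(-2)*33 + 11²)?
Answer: 2/275 ≈ 0.0072727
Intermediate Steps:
E(G) = 1/(4 + G)
1/(E(-2)*33 + 11²) = 1/(33/(4 - 2) + 11²) = 1/(33/2 + 121) = 1/(275/2) = 2/275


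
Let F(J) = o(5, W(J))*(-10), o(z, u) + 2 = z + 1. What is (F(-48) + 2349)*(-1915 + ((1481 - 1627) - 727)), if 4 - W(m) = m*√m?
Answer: -6437492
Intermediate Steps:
W(m) = 4 - m^(3/2) (W(m) = 4 - m*√m = 4 - m^(3/2))
o(z, u) = -1 + z (o(z, u) = -2 + (z + 1) = -2 + (1 + z) = -1 + z)
F(J) = -40 (F(J) = (-1 + 5)*(-10) = 4*(-10) = -40)
(F(-48) + 2349)*(-1915 + ((1481 - 1627) - 727)) = (-40 + 2349)*(-1915 + ((1481 - 1627) - 727)) = 2309*(-1915 + (-146 - 727)) = 2309*(-1915 - 873) = 2309*(-2788) = -6437492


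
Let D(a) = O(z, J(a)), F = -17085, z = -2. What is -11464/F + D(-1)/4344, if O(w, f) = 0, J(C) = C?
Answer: 11464/17085 ≈ 0.67100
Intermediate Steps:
D(a) = 0
-11464/F + D(-1)/4344 = -11464/(-17085) + 0/4344 = -11464*(-1/17085) + 0*(1/4344) = 11464/17085 + 0 = 11464/17085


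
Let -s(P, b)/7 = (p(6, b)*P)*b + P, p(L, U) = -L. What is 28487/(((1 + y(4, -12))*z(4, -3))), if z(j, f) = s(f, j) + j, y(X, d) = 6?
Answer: -28487/3353 ≈ -8.4960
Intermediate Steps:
s(P, b) = -7*P + 42*P*b (s(P, b) = -7*(((-1*6)*P)*b + P) = -7*((-6*P)*b + P) = -7*(-6*P*b + P) = -7*(P - 6*P*b) = -7*P + 42*P*b)
z(j, f) = j + 7*f*(-1 + 6*j) (z(j, f) = 7*f*(-1 + 6*j) + j = j + 7*f*(-1 + 6*j))
28487/(((1 + y(4, -12))*z(4, -3))) = 28487/(((1 + 6)*(4 + 7*(-3)*(-1 + 6*4)))) = 28487/((7*(4 + 7*(-3)*(-1 + 24)))) = 28487/((7*(4 + 7*(-3)*23))) = 28487/((7*(4 - 483))) = 28487/((7*(-479))) = 28487/(-3353) = 28487*(-1/3353) = -28487/3353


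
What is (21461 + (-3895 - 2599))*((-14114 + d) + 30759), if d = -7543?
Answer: 136229634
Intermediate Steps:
(21461 + (-3895 - 2599))*((-14114 + d) + 30759) = (21461 + (-3895 - 2599))*((-14114 - 7543) + 30759) = (21461 - 6494)*(-21657 + 30759) = 14967*9102 = 136229634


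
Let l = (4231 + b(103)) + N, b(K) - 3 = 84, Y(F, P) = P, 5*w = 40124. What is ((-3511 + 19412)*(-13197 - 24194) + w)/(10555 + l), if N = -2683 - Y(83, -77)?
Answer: -2972731331/61335 ≈ -48467.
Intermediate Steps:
w = 40124/5 (w = (1/5)*40124 = 40124/5 ≈ 8024.8)
N = -2606 (N = -2683 - 1*(-77) = -2683 + 77 = -2606)
b(K) = 87 (b(K) = 3 + 84 = 87)
l = 1712 (l = (4231 + 87) - 2606 = 4318 - 2606 = 1712)
((-3511 + 19412)*(-13197 - 24194) + w)/(10555 + l) = ((-3511 + 19412)*(-13197 - 24194) + 40124/5)/(10555 + 1712) = (15901*(-37391) + 40124/5)/12267 = (-594554291 + 40124/5)*(1/12267) = -2972731331/5*1/12267 = -2972731331/61335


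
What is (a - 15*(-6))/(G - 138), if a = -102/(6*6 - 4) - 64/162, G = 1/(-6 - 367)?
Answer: -41774881/66711600 ≈ -0.62620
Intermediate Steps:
G = -1/373 (G = 1/(-373) = -1/373 ≈ -0.0026810)
a = -4643/1296 (a = -102/(36 - 4) - 64*1/162 = -102/32 - 32/81 = -102*1/32 - 32/81 = -51/16 - 32/81 = -4643/1296 ≈ -3.5826)
(a - 15*(-6))/(G - 138) = (-4643/1296 - 15*(-6))/(-1/373 - 138) = (-4643/1296 + 90)/(-51475/373) = (111997/1296)*(-373/51475) = -41774881/66711600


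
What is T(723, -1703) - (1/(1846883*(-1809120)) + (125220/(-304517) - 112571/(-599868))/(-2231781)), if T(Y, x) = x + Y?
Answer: -111242413306316287428642253428187/113512666627496114832425870880 ≈ -980.00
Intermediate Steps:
T(Y, x) = Y + x
T(723, -1703) - (1/(1846883*(-1809120)) + (125220/(-304517) - 112571/(-599868))/(-2231781)) = (723 - 1703) - (1/(1846883*(-1809120)) + (125220/(-304517) - 112571/(-599868))/(-2231781)) = -980 - ((1/1846883)*(-1/1809120) + (125220*(-1/304517) - 112571*(-1/599868))*(-1/2231781)) = -980 - (-1/3341232972960 + (-125220/304517 + 112571/599868)*(-1/2231781)) = -980 - (-1/3341232972960 - 40835687753/182670003756*(-1/2231781)) = -980 - (-1/3341232972960 + 40835687753/407679443652569436) = -980 - 1*11370094892864899965787/113512666627496114832425870880 = -980 - 11370094892864899965787/113512666627496114832425870880 = -111242413306316287428642253428187/113512666627496114832425870880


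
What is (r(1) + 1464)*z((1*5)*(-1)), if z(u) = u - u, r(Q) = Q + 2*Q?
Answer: 0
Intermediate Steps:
r(Q) = 3*Q
z(u) = 0
(r(1) + 1464)*z((1*5)*(-1)) = (3*1 + 1464)*0 = (3 + 1464)*0 = 1467*0 = 0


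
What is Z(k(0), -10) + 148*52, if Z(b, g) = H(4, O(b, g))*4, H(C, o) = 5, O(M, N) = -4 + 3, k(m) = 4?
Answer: 7716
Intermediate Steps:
O(M, N) = -1
Z(b, g) = 20 (Z(b, g) = 5*4 = 20)
Z(k(0), -10) + 148*52 = 20 + 148*52 = 20 + 7696 = 7716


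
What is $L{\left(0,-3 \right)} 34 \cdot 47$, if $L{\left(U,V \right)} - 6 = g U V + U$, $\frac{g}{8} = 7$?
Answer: $9588$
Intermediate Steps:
$g = 56$ ($g = 8 \cdot 7 = 56$)
$L{\left(U,V \right)} = 6 + U + 56 U V$ ($L{\left(U,V \right)} = 6 + \left(56 U V + U\right) = 6 + \left(U + 56 U V\right) = 6 + U + 56 U V$)
$L{\left(0,-3 \right)} 34 \cdot 47 = \left(6 + 0 + 56 \cdot 0 \left(-3\right)\right) 34 \cdot 47 = \left(6 + 0 + 0\right) 34 \cdot 47 = 6 \cdot 34 \cdot 47 = 204 \cdot 47 = 9588$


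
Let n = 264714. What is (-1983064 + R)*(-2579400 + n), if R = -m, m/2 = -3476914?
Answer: -11505757840104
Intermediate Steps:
m = -6953828 (m = 2*(-3476914) = -6953828)
R = 6953828 (R = -1*(-6953828) = 6953828)
(-1983064 + R)*(-2579400 + n) = (-1983064 + 6953828)*(-2579400 + 264714) = 4970764*(-2314686) = -11505757840104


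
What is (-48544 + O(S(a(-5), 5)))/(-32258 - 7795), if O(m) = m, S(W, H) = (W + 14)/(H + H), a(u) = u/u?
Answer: 97085/80106 ≈ 1.2120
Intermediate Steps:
a(u) = 1
S(W, H) = (14 + W)/(2*H) (S(W, H) = (14 + W)/((2*H)) = (14 + W)*(1/(2*H)) = (14 + W)/(2*H))
(-48544 + O(S(a(-5), 5)))/(-32258 - 7795) = (-48544 + (½)*(14 + 1)/5)/(-32258 - 7795) = (-48544 + (½)*(⅕)*15)/(-40053) = (-48544 + 3/2)*(-1/40053) = -97085/2*(-1/40053) = 97085/80106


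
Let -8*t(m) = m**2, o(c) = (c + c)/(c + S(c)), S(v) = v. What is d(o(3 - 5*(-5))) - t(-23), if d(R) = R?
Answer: 537/8 ≈ 67.125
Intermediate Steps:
o(c) = 1 (o(c) = (c + c)/(c + c) = (2*c)/((2*c)) = (2*c)*(1/(2*c)) = 1)
t(m) = -m**2/8
d(o(3 - 5*(-5))) - t(-23) = 1 - (-1)*(-23)**2/8 = 1 - (-1)*529/8 = 1 - 1*(-529/8) = 1 + 529/8 = 537/8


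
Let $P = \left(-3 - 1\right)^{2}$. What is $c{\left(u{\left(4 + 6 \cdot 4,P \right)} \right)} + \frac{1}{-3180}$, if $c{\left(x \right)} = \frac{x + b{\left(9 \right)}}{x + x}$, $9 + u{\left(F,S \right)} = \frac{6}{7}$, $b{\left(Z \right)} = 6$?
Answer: $\frac{7931}{60420} \approx 0.13126$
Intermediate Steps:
$P = 16$ ($P = \left(-4\right)^{2} = 16$)
$u{\left(F,S \right)} = - \frac{57}{7}$ ($u{\left(F,S \right)} = -9 + \frac{6}{7} = - \frac{57}{7}$)
$c{\left(x \right)} = \frac{6 + x}{2 x}$ ($c{\left(x \right)} = \frac{x + 6}{x + x} = \frac{6 + x}{2 x}$)
$c{\left(u{\left(4 + 6 \cdot 4,P \right)} \right)} + \frac{1}{-3180} = \frac{6 - \frac{57}{7}}{2 \left(- \frac{57}{7}\right)} + \frac{1}{-3180} = \frac{1}{2} \left(- \frac{7}{57}\right) \left(- \frac{15}{7}\right) - \frac{1}{3180} = \frac{5}{38} - \frac{1}{3180} = \frac{7931}{60420}$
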